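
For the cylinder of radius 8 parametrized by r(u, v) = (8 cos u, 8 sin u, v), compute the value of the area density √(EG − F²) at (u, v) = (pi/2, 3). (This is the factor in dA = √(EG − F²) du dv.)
√(EG − F²)|_{(pi/2, 3)} = 8

E = 64, F = 0, G = 1, so EG − F² = 64. Taking the positive square root: √(EG − F²) = 8. At (u, v) = (pi/2, 3): 8.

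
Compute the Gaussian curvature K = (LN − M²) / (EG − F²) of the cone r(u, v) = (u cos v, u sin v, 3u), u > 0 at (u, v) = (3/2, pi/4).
K = 0

Coefficients of the first fundamental form: E = 10, F = 0, G = u^2.
Coefficients of the second fundamental form: L = 0, M = 0, N = 3*sqrt(10)*u^2/(10*Abs(u)).
Assemble K = (LN − M²)/(EG − F²) = 0. At (u, v) = (3/2, pi/4): K = 0.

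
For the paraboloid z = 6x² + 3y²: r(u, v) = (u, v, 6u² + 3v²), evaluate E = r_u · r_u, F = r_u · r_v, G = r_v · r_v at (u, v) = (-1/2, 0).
E = 37;  F = 0;  G = 1

Partials: r_u = (1, 0, 12*u), r_v = (0, 1, 6*v). As functions of (u, v):
  E = r_u · r_u = 144*u^2 + 1,
  F = r_u · r_v = 72*u*v,
  G = r_v · r_v = 36*v^2 + 1.
Evaluating at (u, v) = (-1/2, 0): E = 37, F = 0, G = 1.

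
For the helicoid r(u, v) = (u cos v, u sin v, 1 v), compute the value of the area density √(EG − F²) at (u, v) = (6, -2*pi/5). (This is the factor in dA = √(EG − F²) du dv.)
√(EG − F²)|_{(6, -2*pi/5)} = sqrt(37)

E = 1, F = 0, G = u^2 + 1, so EG − F² = u^2 + 1. Taking the positive square root: √(EG − F²) = sqrt(u^2 + 1). At (u, v) = (6, -2*pi/5): sqrt(37).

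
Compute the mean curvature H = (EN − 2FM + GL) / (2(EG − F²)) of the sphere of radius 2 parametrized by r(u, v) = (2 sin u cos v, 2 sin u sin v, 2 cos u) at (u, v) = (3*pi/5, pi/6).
H = -1/2

With E = 4, F = 0, G = 4*sin(u)^2, L = -2*sin(u)/Abs(sin(u)), M = 0, N = -2*sin(u)^3/Abs(sin(u)), assemble
  H = (EN − 2FM + GL) / (2(EG − F²)) = -sin(u)/(2*Abs(sin(u))).
At (u, v) = (3*pi/5, pi/6): H = -1/2.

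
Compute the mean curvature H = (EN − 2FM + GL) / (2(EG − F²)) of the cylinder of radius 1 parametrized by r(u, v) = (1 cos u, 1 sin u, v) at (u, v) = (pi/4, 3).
H = -1/2

With E = 1, F = 0, G = 1, L = -1, M = 0, N = 0, assemble
  H = (EN − 2FM + GL) / (2(EG − F²)) = -1/2.
At (u, v) = (pi/4, 3): H = -1/2.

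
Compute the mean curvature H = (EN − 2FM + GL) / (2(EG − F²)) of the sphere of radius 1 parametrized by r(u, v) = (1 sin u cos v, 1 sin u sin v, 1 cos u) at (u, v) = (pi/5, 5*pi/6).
H = -1

With E = 1, F = 0, G = sin(u)^2, L = -sin(u)/Abs(sin(u)), M = 0, N = -sin(u)^3/Abs(sin(u)), assemble
  H = (EN − 2FM + GL) / (2(EG − F²)) = -sin(u)/Abs(sin(u)).
At (u, v) = (pi/5, 5*pi/6): H = -1.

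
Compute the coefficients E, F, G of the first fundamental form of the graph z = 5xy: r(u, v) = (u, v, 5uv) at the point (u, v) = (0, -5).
E = 626;  F = 0;  G = 1

Partials: r_u = (1, 0, 5*v), r_v = (0, 1, 5*u). As functions of (u, v):
  E = r_u · r_u = 25*v^2 + 1,
  F = r_u · r_v = 25*u*v,
  G = r_v · r_v = 25*u^2 + 1.
Evaluating at (u, v) = (0, -5): E = 626, F = 0, G = 1.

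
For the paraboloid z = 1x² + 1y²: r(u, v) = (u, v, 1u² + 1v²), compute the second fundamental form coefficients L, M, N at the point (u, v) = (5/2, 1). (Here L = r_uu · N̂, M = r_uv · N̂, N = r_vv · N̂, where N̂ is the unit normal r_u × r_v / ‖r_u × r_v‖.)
L = sqrt(30)/15;  M = 0;  N = sqrt(30)/15

Compute the unit normal N̂(u, v) = (-2*u/sqrt(4*u^2 + 4*v^2 + 1), -2*v/sqrt(4*u^2 + 4*v^2 + 1), 1/sqrt(4*u^2 + 4*v^2 + 1)), and the second partials r_uu, r_uv, r_vv. Take dot products:
  L(u, v) = r_uu · N̂ = 2/sqrt(4*u^2 + 4*v^2 + 1),
  M(u, v) = r_uv · N̂ = 0,
  N(u, v) = r_vv · N̂ = 2/sqrt(4*u^2 + 4*v^2 + 1).
Evaluating at (u, v) = (5/2, 1):
  L = sqrt(30)/15, M = 0, N = sqrt(30)/15.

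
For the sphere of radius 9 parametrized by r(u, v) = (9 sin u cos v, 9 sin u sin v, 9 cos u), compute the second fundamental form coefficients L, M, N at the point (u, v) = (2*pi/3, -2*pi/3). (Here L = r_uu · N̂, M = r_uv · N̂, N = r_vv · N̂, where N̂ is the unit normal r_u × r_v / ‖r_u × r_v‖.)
L = -9;  M = 0;  N = -27/4

Compute the unit normal N̂(u, v) = (sin(u)^2*cos(v)/Abs(sin(u)), sin(u)^2*sin(v)/Abs(sin(u)), sin(2*u)/(2*Abs(sin(u)))), and the second partials r_uu, r_uv, r_vv. Take dot products:
  L(u, v) = r_uu · N̂ = -9*sin(u)/Abs(sin(u)),
  M(u, v) = r_uv · N̂ = 0,
  N(u, v) = r_vv · N̂ = -9*sin(u)^3/Abs(sin(u)).
Evaluating at (u, v) = (2*pi/3, -2*pi/3):
  L = -9, M = 0, N = -27/4.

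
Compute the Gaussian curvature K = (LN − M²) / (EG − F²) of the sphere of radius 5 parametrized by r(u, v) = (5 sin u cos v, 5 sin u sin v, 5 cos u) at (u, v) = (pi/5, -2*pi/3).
K = 1/25

Coefficients of the first fundamental form: E = 25, F = 0, G = 25*sin(u)^2.
Coefficients of the second fundamental form: L = -5*sin(u)/Abs(sin(u)), M = 0, N = -5*sin(u)^3/Abs(sin(u)).
Assemble K = (LN − M²)/(EG − F²) = 1/25. At (u, v) = (pi/5, -2*pi/3): K = 1/25.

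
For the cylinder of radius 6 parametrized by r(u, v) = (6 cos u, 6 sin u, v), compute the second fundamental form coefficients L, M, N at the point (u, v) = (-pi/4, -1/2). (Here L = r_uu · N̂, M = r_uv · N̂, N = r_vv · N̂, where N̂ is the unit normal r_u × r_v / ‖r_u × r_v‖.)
L = -6;  M = 0;  N = 0

Compute the unit normal N̂(u, v) = (cos(u), sin(u), 0), and the second partials r_uu, r_uv, r_vv. Take dot products:
  L(u, v) = r_uu · N̂ = -6,
  M(u, v) = r_uv · N̂ = 0,
  N(u, v) = r_vv · N̂ = 0.
Evaluating at (u, v) = (-pi/4, -1/2):
  L = -6, M = 0, N = 0.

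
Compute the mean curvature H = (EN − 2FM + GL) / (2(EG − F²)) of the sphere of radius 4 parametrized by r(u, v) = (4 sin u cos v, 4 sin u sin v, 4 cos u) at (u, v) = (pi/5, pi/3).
H = -1/4

With E = 16, F = 0, G = 16*sin(u)^2, L = -4*sin(u)/Abs(sin(u)), M = 0, N = -4*sin(u)^3/Abs(sin(u)), assemble
  H = (EN − 2FM + GL) / (2(EG − F²)) = -sin(u)/(4*Abs(sin(u))).
At (u, v) = (pi/5, pi/3): H = -1/4.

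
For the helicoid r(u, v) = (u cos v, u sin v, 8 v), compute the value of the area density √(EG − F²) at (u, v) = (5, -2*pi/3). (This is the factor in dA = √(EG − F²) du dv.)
√(EG − F²)|_{(5, -2*pi/3)} = sqrt(89)

E = 1, F = 0, G = u^2 + 64, so EG − F² = u^2 + 64. Taking the positive square root: √(EG − F²) = sqrt(u^2 + 64). At (u, v) = (5, -2*pi/3): sqrt(89).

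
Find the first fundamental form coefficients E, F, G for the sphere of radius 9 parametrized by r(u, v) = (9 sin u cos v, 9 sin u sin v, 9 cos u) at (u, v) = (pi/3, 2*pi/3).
E = 81;  F = 0;  G = 243/4

Partials: r_u = (9*cos(u)*cos(v), 9*sin(v)*cos(u), -9*sin(u)), r_v = (-9*sin(u)*sin(v), 9*sin(u)*cos(v), 0). As functions of (u, v):
  E = r_u · r_u = 81,
  F = r_u · r_v = 0,
  G = r_v · r_v = 81*sin(u)^2.
Evaluating at (u, v) = (pi/3, 2*pi/3): E = 81, F = 0, G = 243/4.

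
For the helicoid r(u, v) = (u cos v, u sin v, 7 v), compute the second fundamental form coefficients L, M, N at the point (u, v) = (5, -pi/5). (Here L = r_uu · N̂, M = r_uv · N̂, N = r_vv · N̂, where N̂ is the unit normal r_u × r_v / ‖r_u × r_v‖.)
L = 0;  M = -7*sqrt(74)/74;  N = 0

Compute the unit normal N̂(u, v) = (7*sin(v)/sqrt(u^2 + 49), -7*cos(v)/sqrt(u^2 + 49), u/sqrt(u^2 + 49)), and the second partials r_uu, r_uv, r_vv. Take dot products:
  L(u, v) = r_uu · N̂ = 0,
  M(u, v) = r_uv · N̂ = -7/sqrt(u^2 + 49),
  N(u, v) = r_vv · N̂ = 0.
Evaluating at (u, v) = (5, -pi/5):
  L = 0, M = -7*sqrt(74)/74, N = 0.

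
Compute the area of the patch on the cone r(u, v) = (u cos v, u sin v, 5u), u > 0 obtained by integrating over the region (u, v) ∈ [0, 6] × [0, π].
Area = 18*sqrt(26)*pi

Area = ∫∫ √(EG − F²) du dv with √(EG − F²) = sqrt(26)*Abs(u). Integrating over [0, 6] × [0, π] gives 18*sqrt(26)*pi.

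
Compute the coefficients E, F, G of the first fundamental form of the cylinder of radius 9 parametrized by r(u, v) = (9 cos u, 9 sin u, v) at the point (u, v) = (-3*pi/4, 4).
E = 81;  F = 0;  G = 1

Partials: r_u = (-9*sin(u), 9*cos(u), 0), r_v = (0, 0, 1). As functions of (u, v):
  E = r_u · r_u = 81,
  F = r_u · r_v = 0,
  G = r_v · r_v = 1.
Evaluating at (u, v) = (-3*pi/4, 4): E = 81, F = 0, G = 1.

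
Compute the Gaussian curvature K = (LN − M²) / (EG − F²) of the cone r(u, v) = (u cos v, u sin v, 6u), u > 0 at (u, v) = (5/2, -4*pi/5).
K = 0

Coefficients of the first fundamental form: E = 37, F = 0, G = u^2.
Coefficients of the second fundamental form: L = 0, M = 0, N = 6*sqrt(37)*u^2/(37*Abs(u)).
Assemble K = (LN − M²)/(EG − F²) = 0. At (u, v) = (5/2, -4*pi/5): K = 0.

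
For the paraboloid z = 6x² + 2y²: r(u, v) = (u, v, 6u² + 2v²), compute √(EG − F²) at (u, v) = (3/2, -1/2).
√(EG − F²)|_{(3/2, -1/2)} = sqrt(329)

E = 144*u^2 + 1, F = 48*u*v, G = 16*v^2 + 1; EG − F² = 144*u^2 + 16*v^2 + 1; √(EG − F²) = sqrt(144*u^2 + 16*v^2 + 1). At the given point: sqrt(329).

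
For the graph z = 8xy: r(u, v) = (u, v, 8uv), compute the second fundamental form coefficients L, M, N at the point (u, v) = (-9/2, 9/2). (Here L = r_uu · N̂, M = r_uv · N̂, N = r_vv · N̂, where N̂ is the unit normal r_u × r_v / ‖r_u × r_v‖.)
L = 0;  M = 8*sqrt(2593)/2593;  N = 0

Compute the unit normal N̂(u, v) = (-8*v/sqrt(64*u^2 + 64*v^2 + 1), -8*u/sqrt(64*u^2 + 64*v^2 + 1), 1/sqrt(64*u^2 + 64*v^2 + 1)), and the second partials r_uu, r_uv, r_vv. Take dot products:
  L(u, v) = r_uu · N̂ = 0,
  M(u, v) = r_uv · N̂ = 8/sqrt(64*u^2 + 64*v^2 + 1),
  N(u, v) = r_vv · N̂ = 0.
Evaluating at (u, v) = (-9/2, 9/2):
  L = 0, M = 8*sqrt(2593)/2593, N = 0.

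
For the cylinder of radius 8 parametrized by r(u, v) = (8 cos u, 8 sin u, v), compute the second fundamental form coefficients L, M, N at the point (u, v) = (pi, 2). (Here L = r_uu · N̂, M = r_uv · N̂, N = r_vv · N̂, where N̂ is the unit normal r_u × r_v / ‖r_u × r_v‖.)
L = -8;  M = 0;  N = 0

Compute the unit normal N̂(u, v) = (cos(u), sin(u), 0), and the second partials r_uu, r_uv, r_vv. Take dot products:
  L(u, v) = r_uu · N̂ = -8,
  M(u, v) = r_uv · N̂ = 0,
  N(u, v) = r_vv · N̂ = 0.
Evaluating at (u, v) = (pi, 2):
  L = -8, M = 0, N = 0.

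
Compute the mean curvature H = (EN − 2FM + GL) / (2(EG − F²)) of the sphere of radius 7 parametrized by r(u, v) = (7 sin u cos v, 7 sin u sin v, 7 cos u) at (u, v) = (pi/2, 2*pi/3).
H = -1/7

With E = 49, F = 0, G = 49*sin(u)^2, L = -7*sin(u)/Abs(sin(u)), M = 0, N = -7*sin(u)^3/Abs(sin(u)), assemble
  H = (EN − 2FM + GL) / (2(EG − F²)) = -sin(u)/(7*Abs(sin(u))).
At (u, v) = (pi/2, 2*pi/3): H = -1/7.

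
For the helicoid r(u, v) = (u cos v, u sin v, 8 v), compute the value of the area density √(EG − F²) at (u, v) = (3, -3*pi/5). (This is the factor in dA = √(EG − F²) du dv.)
√(EG − F²)|_{(3, -3*pi/5)} = sqrt(73)

E = 1, F = 0, G = u^2 + 64, so EG − F² = u^2 + 64. Taking the positive square root: √(EG − F²) = sqrt(u^2 + 64). At (u, v) = (3, -3*pi/5): sqrt(73).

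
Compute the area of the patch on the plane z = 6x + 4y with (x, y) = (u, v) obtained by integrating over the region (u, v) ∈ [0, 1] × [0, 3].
Area = 3*sqrt(53)

Area = ∫∫ √(EG − F²) du dv with √(EG − F²) = sqrt(53). Integrating over [0, 1] × [0, 3] gives 3*sqrt(53).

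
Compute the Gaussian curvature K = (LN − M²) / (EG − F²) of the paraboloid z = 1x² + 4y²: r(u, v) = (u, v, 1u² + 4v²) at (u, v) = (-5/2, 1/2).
K = 4/441

Coefficients of the first fundamental form: E = 4*u^2 + 1, F = 16*u*v, G = 64*v^2 + 1.
Coefficients of the second fundamental form: L = 2/sqrt(4*u^2 + 64*v^2 + 1), M = 0, N = 8/sqrt(4*u^2 + 64*v^2 + 1).
Assemble K = (LN − M²)/(EG − F²) = 16/(16*u^4 + 512*u^2*v^2 + 8*u^2 + 4096*v^4 + 128*v^2 + 1). At (u, v) = (-5/2, 1/2): K = 4/441.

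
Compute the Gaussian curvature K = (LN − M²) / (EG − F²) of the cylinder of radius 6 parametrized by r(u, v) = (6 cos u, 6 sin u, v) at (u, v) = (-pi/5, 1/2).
K = 0

Coefficients of the first fundamental form: E = 36, F = 0, G = 1.
Coefficients of the second fundamental form: L = -6, M = 0, N = 0.
Assemble K = (LN − M²)/(EG − F²) = 0. At (u, v) = (-pi/5, 1/2): K = 0.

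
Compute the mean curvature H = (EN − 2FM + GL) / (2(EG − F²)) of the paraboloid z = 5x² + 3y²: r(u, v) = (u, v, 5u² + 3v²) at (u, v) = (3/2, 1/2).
H = 728*sqrt(235)/55225

With E = 100*u^2 + 1, F = 60*u*v, G = 36*v^2 + 1, L = 10/sqrt(100*u^2 + 36*v^2 + 1), M = 0, N = 6/sqrt(100*u^2 + 36*v^2 + 1), assemble
  H = (EN − 2FM + GL) / (2(EG − F²)) = 4*(75*u^2 + 45*v^2 + 2)/(100*u^2 + 36*v^2 + 1)^(3/2).
At (u, v) = (3/2, 1/2): H = 728*sqrt(235)/55225.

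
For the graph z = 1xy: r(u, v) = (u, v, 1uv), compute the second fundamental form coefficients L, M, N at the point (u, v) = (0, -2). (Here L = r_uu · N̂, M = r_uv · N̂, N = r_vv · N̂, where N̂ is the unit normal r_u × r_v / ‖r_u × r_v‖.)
L = 0;  M = sqrt(5)/5;  N = 0

Compute the unit normal N̂(u, v) = (-v/sqrt(u^2 + v^2 + 1), -u/sqrt(u^2 + v^2 + 1), 1/sqrt(u^2 + v^2 + 1)), and the second partials r_uu, r_uv, r_vv. Take dot products:
  L(u, v) = r_uu · N̂ = 0,
  M(u, v) = r_uv · N̂ = 1/sqrt(u^2 + v^2 + 1),
  N(u, v) = r_vv · N̂ = 0.
Evaluating at (u, v) = (0, -2):
  L = 0, M = sqrt(5)/5, N = 0.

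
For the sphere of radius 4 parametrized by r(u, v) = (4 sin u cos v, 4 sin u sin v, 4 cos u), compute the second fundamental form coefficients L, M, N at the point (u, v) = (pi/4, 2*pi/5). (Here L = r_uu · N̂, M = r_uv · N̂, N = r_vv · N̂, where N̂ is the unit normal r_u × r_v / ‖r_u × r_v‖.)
L = -4;  M = 0;  N = -2

Compute the unit normal N̂(u, v) = (sin(u)^2*cos(v)/Abs(sin(u)), sin(u)^2*sin(v)/Abs(sin(u)), sin(2*u)/(2*Abs(sin(u)))), and the second partials r_uu, r_uv, r_vv. Take dot products:
  L(u, v) = r_uu · N̂ = -4*sin(u)/Abs(sin(u)),
  M(u, v) = r_uv · N̂ = 0,
  N(u, v) = r_vv · N̂ = -4*sin(u)^3/Abs(sin(u)).
Evaluating at (u, v) = (pi/4, 2*pi/5):
  L = -4, M = 0, N = -2.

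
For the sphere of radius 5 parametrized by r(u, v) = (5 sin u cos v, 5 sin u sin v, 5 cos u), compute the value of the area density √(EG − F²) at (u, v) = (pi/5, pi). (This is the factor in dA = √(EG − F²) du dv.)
√(EG − F²)|_{(pi/5, pi)} = 25*sqrt(10 - 2*sqrt(5))/4

E = 25, F = 0, G = 25*sin(u)^2, so EG − F² = 625*sin(u)^2. Taking the positive square root: √(EG − F²) = 25*Abs(sin(u)). At (u, v) = (pi/5, pi): 25*sqrt(10 - 2*sqrt(5))/4.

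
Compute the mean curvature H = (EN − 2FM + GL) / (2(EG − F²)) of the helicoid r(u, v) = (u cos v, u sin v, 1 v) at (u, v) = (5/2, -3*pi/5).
H = 0

With E = 1, F = 0, G = u^2 + 1, L = 0, M = -1/sqrt(u^2 + 1), N = 0, assemble
  H = (EN − 2FM + GL) / (2(EG − F²)) = 0.
At (u, v) = (5/2, -3*pi/5): H = 0.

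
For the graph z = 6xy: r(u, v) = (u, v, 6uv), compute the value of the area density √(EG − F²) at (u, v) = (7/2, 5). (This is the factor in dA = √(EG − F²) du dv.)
√(EG − F²)|_{(7/2, 5)} = sqrt(1342)

E = 36*v^2 + 1, F = 36*u*v, G = 36*u^2 + 1, so EG − F² = 36*u^2 + 36*v^2 + 1. Taking the positive square root: √(EG − F²) = sqrt(36*u^2 + 36*v^2 + 1). At (u, v) = (7/2, 5): sqrt(1342).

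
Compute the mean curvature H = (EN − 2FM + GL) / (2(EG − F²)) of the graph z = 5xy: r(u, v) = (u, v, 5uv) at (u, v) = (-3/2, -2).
H = -3000*sqrt(629)/395641

With E = 25*v^2 + 1, F = 25*u*v, G = 25*u^2 + 1, L = 0, M = 5/sqrt(25*u^2 + 25*v^2 + 1), N = 0, assemble
  H = (EN − 2FM + GL) / (2(EG − F²)) = -125*u*v/(25*u^2 + 25*v^2 + 1)^(3/2).
At (u, v) = (-3/2, -2): H = -3000*sqrt(629)/395641.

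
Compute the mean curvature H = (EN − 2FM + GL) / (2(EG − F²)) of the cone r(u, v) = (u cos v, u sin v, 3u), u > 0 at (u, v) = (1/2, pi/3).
H = 3*sqrt(10)/10

With E = 10, F = 0, G = u^2, L = 0, M = 0, N = 3*sqrt(10)*u^2/(10*Abs(u)), assemble
  H = (EN − 2FM + GL) / (2(EG − F²)) = 3*sqrt(10)/(20*Abs(u)).
At (u, v) = (1/2, pi/3): H = 3*sqrt(10)/10.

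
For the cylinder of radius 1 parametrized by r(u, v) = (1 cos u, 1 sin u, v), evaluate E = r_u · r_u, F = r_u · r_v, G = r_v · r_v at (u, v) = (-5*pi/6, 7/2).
E = 1;  F = 0;  G = 1

Partials: r_u = (-sin(u), cos(u), 0), r_v = (0, 0, 1). As functions of (u, v):
  E = r_u · r_u = 1,
  F = r_u · r_v = 0,
  G = r_v · r_v = 1.
Evaluating at (u, v) = (-5*pi/6, 7/2): E = 1, F = 0, G = 1.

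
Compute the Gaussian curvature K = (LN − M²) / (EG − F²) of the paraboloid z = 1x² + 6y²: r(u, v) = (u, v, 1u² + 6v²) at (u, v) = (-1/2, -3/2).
K = 6/26569

Coefficients of the first fundamental form: E = 4*u^2 + 1, F = 24*u*v, G = 144*v^2 + 1.
Coefficients of the second fundamental form: L = 2/sqrt(4*u^2 + 144*v^2 + 1), M = 0, N = 12/sqrt(4*u^2 + 144*v^2 + 1).
Assemble K = (LN − M²)/(EG − F²) = 24/(16*u^4 + 1152*u^2*v^2 + 8*u^2 + 20736*v^4 + 288*v^2 + 1). At (u, v) = (-1/2, -3/2): K = 6/26569.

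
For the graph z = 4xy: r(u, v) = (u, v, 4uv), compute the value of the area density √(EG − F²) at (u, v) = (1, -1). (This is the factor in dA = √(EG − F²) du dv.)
√(EG − F²)|_{(1, -1)} = sqrt(33)

E = 16*v^2 + 1, F = 16*u*v, G = 16*u^2 + 1, so EG − F² = 16*u^2 + 16*v^2 + 1. Taking the positive square root: √(EG − F²) = sqrt(16*u^2 + 16*v^2 + 1). At (u, v) = (1, -1): sqrt(33).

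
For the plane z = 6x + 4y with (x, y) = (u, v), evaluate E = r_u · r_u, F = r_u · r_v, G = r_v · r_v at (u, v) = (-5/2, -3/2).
E = 37;  F = 24;  G = 17

Partials: r_u = (1, 0, 6), r_v = (0, 1, 4). As functions of (u, v):
  E = r_u · r_u = 37,
  F = r_u · r_v = 24,
  G = r_v · r_v = 17.
Evaluating at (u, v) = (-5/2, -3/2): E = 37, F = 24, G = 17.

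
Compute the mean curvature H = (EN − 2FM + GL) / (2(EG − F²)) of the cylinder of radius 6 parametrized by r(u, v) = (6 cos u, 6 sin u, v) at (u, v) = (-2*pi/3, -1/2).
H = -1/12

With E = 36, F = 0, G = 1, L = -6, M = 0, N = 0, assemble
  H = (EN − 2FM + GL) / (2(EG − F²)) = -1/12.
At (u, v) = (-2*pi/3, -1/2): H = -1/12.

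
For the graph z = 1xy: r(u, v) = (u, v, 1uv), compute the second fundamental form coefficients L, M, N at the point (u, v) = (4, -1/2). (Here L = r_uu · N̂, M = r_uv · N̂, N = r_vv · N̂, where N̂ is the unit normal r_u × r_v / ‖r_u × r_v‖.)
L = 0;  M = 2*sqrt(69)/69;  N = 0

Compute the unit normal N̂(u, v) = (-v/sqrt(u^2 + v^2 + 1), -u/sqrt(u^2 + v^2 + 1), 1/sqrt(u^2 + v^2 + 1)), and the second partials r_uu, r_uv, r_vv. Take dot products:
  L(u, v) = r_uu · N̂ = 0,
  M(u, v) = r_uv · N̂ = 1/sqrt(u^2 + v^2 + 1),
  N(u, v) = r_vv · N̂ = 0.
Evaluating at (u, v) = (4, -1/2):
  L = 0, M = 2*sqrt(69)/69, N = 0.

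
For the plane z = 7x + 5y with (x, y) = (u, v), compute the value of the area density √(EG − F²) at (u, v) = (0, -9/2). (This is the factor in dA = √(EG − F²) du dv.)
√(EG − F²)|_{(0, -9/2)} = 5*sqrt(3)

E = 50, F = 35, G = 26, so EG − F² = 75. Taking the positive square root: √(EG − F²) = 5*sqrt(3). At (u, v) = (0, -9/2): 5*sqrt(3).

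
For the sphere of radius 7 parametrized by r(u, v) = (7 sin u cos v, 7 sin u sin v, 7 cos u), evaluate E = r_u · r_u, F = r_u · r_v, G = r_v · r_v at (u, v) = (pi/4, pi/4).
E = 49;  F = 0;  G = 49/2

Partials: r_u = (7*cos(u)*cos(v), 7*sin(v)*cos(u), -7*sin(u)), r_v = (-7*sin(u)*sin(v), 7*sin(u)*cos(v), 0). As functions of (u, v):
  E = r_u · r_u = 49,
  F = r_u · r_v = 0,
  G = r_v · r_v = 49*sin(u)^2.
Evaluating at (u, v) = (pi/4, pi/4): E = 49, F = 0, G = 49/2.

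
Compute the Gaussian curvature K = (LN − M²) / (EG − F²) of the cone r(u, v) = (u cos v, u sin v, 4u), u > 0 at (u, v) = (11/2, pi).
K = 0

Coefficients of the first fundamental form: E = 17, F = 0, G = u^2.
Coefficients of the second fundamental form: L = 0, M = 0, N = 4*sqrt(17)*u^2/(17*Abs(u)).
Assemble K = (LN − M²)/(EG − F²) = 0. At (u, v) = (11/2, pi): K = 0.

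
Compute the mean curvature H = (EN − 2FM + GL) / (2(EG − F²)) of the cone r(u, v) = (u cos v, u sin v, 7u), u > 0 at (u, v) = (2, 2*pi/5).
H = 7*sqrt(2)/40

With E = 50, F = 0, G = u^2, L = 0, M = 0, N = 7*sqrt(2)*u^2/(10*Abs(u)), assemble
  H = (EN − 2FM + GL) / (2(EG − F²)) = 7*sqrt(2)/(20*Abs(u)).
At (u, v) = (2, 2*pi/5): H = 7*sqrt(2)/40.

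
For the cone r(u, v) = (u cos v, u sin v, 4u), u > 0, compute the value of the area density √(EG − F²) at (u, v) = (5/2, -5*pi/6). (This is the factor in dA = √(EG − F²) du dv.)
√(EG − F²)|_{(5/2, -5*pi/6)} = 5*sqrt(17)/2

E = 17, F = 0, G = u^2, so EG − F² = 17*u^2. Taking the positive square root: √(EG − F²) = sqrt(17)*Abs(u). At (u, v) = (5/2, -5*pi/6): 5*sqrt(17)/2.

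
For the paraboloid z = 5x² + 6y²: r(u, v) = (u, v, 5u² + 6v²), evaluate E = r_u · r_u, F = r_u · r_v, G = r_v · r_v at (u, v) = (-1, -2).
E = 101;  F = 240;  G = 577

Partials: r_u = (1, 0, 10*u), r_v = (0, 1, 12*v). As functions of (u, v):
  E = r_u · r_u = 100*u^2 + 1,
  F = r_u · r_v = 120*u*v,
  G = r_v · r_v = 144*v^2 + 1.
Evaluating at (u, v) = (-1, -2): E = 101, F = 240, G = 577.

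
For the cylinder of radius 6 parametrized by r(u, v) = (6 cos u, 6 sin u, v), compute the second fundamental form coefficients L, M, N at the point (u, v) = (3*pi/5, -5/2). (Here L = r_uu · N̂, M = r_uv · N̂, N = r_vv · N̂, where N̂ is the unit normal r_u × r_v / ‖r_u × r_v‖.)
L = -6;  M = 0;  N = 0

Compute the unit normal N̂(u, v) = (cos(u), sin(u), 0), and the second partials r_uu, r_uv, r_vv. Take dot products:
  L(u, v) = r_uu · N̂ = -6,
  M(u, v) = r_uv · N̂ = 0,
  N(u, v) = r_vv · N̂ = 0.
Evaluating at (u, v) = (3*pi/5, -5/2):
  L = -6, M = 0, N = 0.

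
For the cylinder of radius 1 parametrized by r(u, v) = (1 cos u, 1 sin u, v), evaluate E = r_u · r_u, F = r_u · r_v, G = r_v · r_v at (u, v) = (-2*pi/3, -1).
E = 1;  F = 0;  G = 1

Partials: r_u = (-sin(u), cos(u), 0), r_v = (0, 0, 1). As functions of (u, v):
  E = r_u · r_u = 1,
  F = r_u · r_v = 0,
  G = r_v · r_v = 1.
Evaluating at (u, v) = (-2*pi/3, -1): E = 1, F = 0, G = 1.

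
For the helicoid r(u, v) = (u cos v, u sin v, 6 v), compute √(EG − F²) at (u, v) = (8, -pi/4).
√(EG − F²)|_{(8, -pi/4)} = 10

E = 1, F = 0, G = u^2 + 36; EG − F² = u^2 + 36; √(EG − F²) = sqrt(u^2 + 36). At the given point: 10.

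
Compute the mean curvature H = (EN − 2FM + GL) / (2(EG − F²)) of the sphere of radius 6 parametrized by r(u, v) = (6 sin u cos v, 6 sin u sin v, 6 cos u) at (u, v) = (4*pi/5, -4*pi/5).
H = -1/6

With E = 36, F = 0, G = 36*sin(u)^2, L = -6*sin(u)/Abs(sin(u)), M = 0, N = -6*sin(u)^3/Abs(sin(u)), assemble
  H = (EN − 2FM + GL) / (2(EG − F²)) = -sin(u)/(6*Abs(sin(u))).
At (u, v) = (4*pi/5, -4*pi/5): H = -1/6.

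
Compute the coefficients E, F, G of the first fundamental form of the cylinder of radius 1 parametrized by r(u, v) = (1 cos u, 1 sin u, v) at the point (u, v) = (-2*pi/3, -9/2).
E = 1;  F = 0;  G = 1

Partials: r_u = (-sin(u), cos(u), 0), r_v = (0, 0, 1). As functions of (u, v):
  E = r_u · r_u = 1,
  F = r_u · r_v = 0,
  G = r_v · r_v = 1.
Evaluating at (u, v) = (-2*pi/3, -9/2): E = 1, F = 0, G = 1.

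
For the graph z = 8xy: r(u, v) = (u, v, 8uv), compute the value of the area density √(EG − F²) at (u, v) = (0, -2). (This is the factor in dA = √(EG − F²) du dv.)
√(EG − F²)|_{(0, -2)} = sqrt(257)

E = 64*v^2 + 1, F = 64*u*v, G = 64*u^2 + 1, so EG − F² = 64*u^2 + 64*v^2 + 1. Taking the positive square root: √(EG − F²) = sqrt(64*u^2 + 64*v^2 + 1). At (u, v) = (0, -2): sqrt(257).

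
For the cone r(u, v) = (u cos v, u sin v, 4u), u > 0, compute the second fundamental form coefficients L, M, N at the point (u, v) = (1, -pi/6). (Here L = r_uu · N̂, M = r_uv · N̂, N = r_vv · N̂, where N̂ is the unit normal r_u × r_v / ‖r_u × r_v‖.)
L = 0;  M = 0;  N = 4*sqrt(17)/17

Compute the unit normal N̂(u, v) = (-4*sqrt(17)*u*cos(v)/(17*Abs(u)), -4*sqrt(17)*u*sin(v)/(17*Abs(u)), sqrt(17)*u/(17*Abs(u))), and the second partials r_uu, r_uv, r_vv. Take dot products:
  L(u, v) = r_uu · N̂ = 0,
  M(u, v) = r_uv · N̂ = 0,
  N(u, v) = r_vv · N̂ = 4*sqrt(17)*u^2/(17*Abs(u)).
Evaluating at (u, v) = (1, -pi/6):
  L = 0, M = 0, N = 4*sqrt(17)/17.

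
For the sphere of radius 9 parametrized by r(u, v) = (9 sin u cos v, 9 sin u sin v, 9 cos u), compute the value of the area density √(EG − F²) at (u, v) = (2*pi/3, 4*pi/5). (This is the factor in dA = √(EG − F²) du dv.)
√(EG − F²)|_{(2*pi/3, 4*pi/5)} = 81*sqrt(3)/2

E = 81, F = 0, G = 81*sin(u)^2, so EG − F² = 6561*sin(u)^2. Taking the positive square root: √(EG − F²) = 81*Abs(sin(u)). At (u, v) = (2*pi/3, 4*pi/5): 81*sqrt(3)/2.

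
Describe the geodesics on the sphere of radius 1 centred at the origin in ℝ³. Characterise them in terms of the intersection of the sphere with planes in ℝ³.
Geodesics on the sphere of radius 1 are great circles — circles of radius 1 obtained as the intersection of the sphere with planes through the origin (the centre of the sphere).

A curve α(t) of nonzero constant speed on the sphere of radius 1 is a geodesic iff its acceleration α̈ is everywhere normal to the surface, i.e. parallel to the radial vector α(t). Then d/dt(α × α̇) = α̇ × α̇ + α × α̈ = 0, so α × α̇ is a constant vector n ≠ 0 and α(t) · n = 0 for all t: α lies in the plane through the origin with normal n. The intersection of that plane with the sphere is a circle of radius 1 (a great circle). Conversely, a great circle traversed at constant speed has centripetal acceleration pointing at the origin, hence normal to the sphere, so every great circle is a geodesic.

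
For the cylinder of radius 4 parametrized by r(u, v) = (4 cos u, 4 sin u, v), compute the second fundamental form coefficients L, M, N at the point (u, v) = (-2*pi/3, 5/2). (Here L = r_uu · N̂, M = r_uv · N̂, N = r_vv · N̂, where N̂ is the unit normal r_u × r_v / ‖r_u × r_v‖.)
L = -4;  M = 0;  N = 0

Compute the unit normal N̂(u, v) = (cos(u), sin(u), 0), and the second partials r_uu, r_uv, r_vv. Take dot products:
  L(u, v) = r_uu · N̂ = -4,
  M(u, v) = r_uv · N̂ = 0,
  N(u, v) = r_vv · N̂ = 0.
Evaluating at (u, v) = (-2*pi/3, 5/2):
  L = -4, M = 0, N = 0.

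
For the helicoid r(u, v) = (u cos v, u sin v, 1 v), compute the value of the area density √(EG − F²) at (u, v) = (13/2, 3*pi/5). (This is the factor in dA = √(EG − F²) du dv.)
√(EG − F²)|_{(13/2, 3*pi/5)} = sqrt(173)/2

E = 1, F = 0, G = u^2 + 1, so EG − F² = u^2 + 1. Taking the positive square root: √(EG − F²) = sqrt(u^2 + 1). At (u, v) = (13/2, 3*pi/5): sqrt(173)/2.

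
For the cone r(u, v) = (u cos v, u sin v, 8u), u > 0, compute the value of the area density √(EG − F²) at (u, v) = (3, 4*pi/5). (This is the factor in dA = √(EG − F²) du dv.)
√(EG − F²)|_{(3, 4*pi/5)} = 3*sqrt(65)

E = 65, F = 0, G = u^2, so EG − F² = 65*u^2. Taking the positive square root: √(EG − F²) = sqrt(65)*Abs(u). At (u, v) = (3, 4*pi/5): 3*sqrt(65).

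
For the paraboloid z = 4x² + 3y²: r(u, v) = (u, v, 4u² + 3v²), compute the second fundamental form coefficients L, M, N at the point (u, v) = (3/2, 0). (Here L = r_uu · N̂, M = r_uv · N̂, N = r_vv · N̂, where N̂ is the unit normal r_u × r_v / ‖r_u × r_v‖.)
L = 8*sqrt(145)/145;  M = 0;  N = 6*sqrt(145)/145

Compute the unit normal N̂(u, v) = (-8*u/sqrt(64*u^2 + 36*v^2 + 1), -6*v/sqrt(64*u^2 + 36*v^2 + 1), 1/sqrt(64*u^2 + 36*v^2 + 1)), and the second partials r_uu, r_uv, r_vv. Take dot products:
  L(u, v) = r_uu · N̂ = 8/sqrt(64*u^2 + 36*v^2 + 1),
  M(u, v) = r_uv · N̂ = 0,
  N(u, v) = r_vv · N̂ = 6/sqrt(64*u^2 + 36*v^2 + 1).
Evaluating at (u, v) = (3/2, 0):
  L = 8*sqrt(145)/145, M = 0, N = 6*sqrt(145)/145.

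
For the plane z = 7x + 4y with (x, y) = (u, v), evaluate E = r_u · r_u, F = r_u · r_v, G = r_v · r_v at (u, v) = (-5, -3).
E = 50;  F = 28;  G = 17

Partials: r_u = (1, 0, 7), r_v = (0, 1, 4). As functions of (u, v):
  E = r_u · r_u = 50,
  F = r_u · r_v = 28,
  G = r_v · r_v = 17.
Evaluating at (u, v) = (-5, -3): E = 50, F = 28, G = 17.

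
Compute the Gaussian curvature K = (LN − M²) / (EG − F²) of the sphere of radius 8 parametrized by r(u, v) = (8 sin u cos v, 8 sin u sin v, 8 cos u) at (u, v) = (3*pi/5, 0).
K = 1/64

Coefficients of the first fundamental form: E = 64, F = 0, G = 64*sin(u)^2.
Coefficients of the second fundamental form: L = -8*sin(u)/Abs(sin(u)), M = 0, N = -8*sin(u)^3/Abs(sin(u)).
Assemble K = (LN − M²)/(EG − F²) = 1/64. At (u, v) = (3*pi/5, 0): K = 1/64.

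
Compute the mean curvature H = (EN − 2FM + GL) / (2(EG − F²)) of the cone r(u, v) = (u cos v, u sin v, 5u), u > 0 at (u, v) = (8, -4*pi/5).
H = 5*sqrt(26)/416

With E = 26, F = 0, G = u^2, L = 0, M = 0, N = 5*sqrt(26)*u^2/(26*Abs(u)), assemble
  H = (EN − 2FM + GL) / (2(EG − F²)) = 5*sqrt(26)/(52*Abs(u)).
At (u, v) = (8, -4*pi/5): H = 5*sqrt(26)/416.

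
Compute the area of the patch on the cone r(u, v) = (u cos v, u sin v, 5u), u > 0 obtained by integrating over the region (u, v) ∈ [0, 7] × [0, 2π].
Area = 49*sqrt(26)*pi

Area = ∫∫ √(EG − F²) du dv with √(EG − F²) = sqrt(26)*Abs(u). Integrating over [0, 7] × [0, 2π] gives 49*sqrt(26)*pi.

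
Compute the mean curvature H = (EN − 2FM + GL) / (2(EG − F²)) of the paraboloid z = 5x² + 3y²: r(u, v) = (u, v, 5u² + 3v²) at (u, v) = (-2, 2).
H = 1928*sqrt(545)/297025

With E = 100*u^2 + 1, F = 60*u*v, G = 36*v^2 + 1, L = 10/sqrt(100*u^2 + 36*v^2 + 1), M = 0, N = 6/sqrt(100*u^2 + 36*v^2 + 1), assemble
  H = (EN − 2FM + GL) / (2(EG − F²)) = 4*(75*u^2 + 45*v^2 + 2)/(100*u^2 + 36*v^2 + 1)^(3/2).
At (u, v) = (-2, 2): H = 1928*sqrt(545)/297025.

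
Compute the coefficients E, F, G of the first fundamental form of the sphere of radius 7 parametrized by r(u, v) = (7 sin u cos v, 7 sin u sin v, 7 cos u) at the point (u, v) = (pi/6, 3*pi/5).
E = 49;  F = 0;  G = 49/4

Partials: r_u = (7*cos(u)*cos(v), 7*sin(v)*cos(u), -7*sin(u)), r_v = (-7*sin(u)*sin(v), 7*sin(u)*cos(v), 0). As functions of (u, v):
  E = r_u · r_u = 49,
  F = r_u · r_v = 0,
  G = r_v · r_v = 49*sin(u)^2.
Evaluating at (u, v) = (pi/6, 3*pi/5): E = 49, F = 0, G = 49/4.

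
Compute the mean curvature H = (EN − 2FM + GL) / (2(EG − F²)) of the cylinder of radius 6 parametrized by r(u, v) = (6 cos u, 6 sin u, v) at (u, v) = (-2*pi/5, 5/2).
H = -1/12

With E = 36, F = 0, G = 1, L = -6, M = 0, N = 0, assemble
  H = (EN − 2FM + GL) / (2(EG − F²)) = -1/12.
At (u, v) = (-2*pi/5, 5/2): H = -1/12.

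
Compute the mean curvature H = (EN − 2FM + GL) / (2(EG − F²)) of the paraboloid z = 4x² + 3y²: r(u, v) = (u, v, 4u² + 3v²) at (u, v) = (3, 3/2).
H = 2059*sqrt(658)/432964

With E = 64*u^2 + 1, F = 48*u*v, G = 36*v^2 + 1, L = 8/sqrt(64*u^2 + 36*v^2 + 1), M = 0, N = 6/sqrt(64*u^2 + 36*v^2 + 1), assemble
  H = (EN − 2FM + GL) / (2(EG − F²)) = (192*u^2 + 144*v^2 + 7)/(64*u^2 + 36*v^2 + 1)^(3/2).
At (u, v) = (3, 3/2): H = 2059*sqrt(658)/432964.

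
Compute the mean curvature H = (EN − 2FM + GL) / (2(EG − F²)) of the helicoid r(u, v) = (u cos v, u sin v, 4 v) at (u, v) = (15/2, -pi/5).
H = 0

With E = 1, F = 0, G = u^2 + 16, L = 0, M = -4/sqrt(u^2 + 16), N = 0, assemble
  H = (EN − 2FM + GL) / (2(EG − F²)) = 0.
At (u, v) = (15/2, -pi/5): H = 0.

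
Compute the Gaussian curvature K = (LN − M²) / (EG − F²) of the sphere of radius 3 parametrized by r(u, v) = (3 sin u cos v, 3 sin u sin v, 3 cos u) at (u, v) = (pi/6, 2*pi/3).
K = 1/9

Coefficients of the first fundamental form: E = 9, F = 0, G = 9*sin(u)^2.
Coefficients of the second fundamental form: L = -3*sin(u)/Abs(sin(u)), M = 0, N = -3*sin(u)^3/Abs(sin(u)).
Assemble K = (LN − M²)/(EG − F²) = 1/9. At (u, v) = (pi/6, 2*pi/3): K = 1/9.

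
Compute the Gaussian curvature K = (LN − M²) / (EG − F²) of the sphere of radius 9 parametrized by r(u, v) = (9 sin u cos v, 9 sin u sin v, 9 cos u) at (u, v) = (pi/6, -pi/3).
K = 1/81

Coefficients of the first fundamental form: E = 81, F = 0, G = 81*sin(u)^2.
Coefficients of the second fundamental form: L = -9*sin(u)/Abs(sin(u)), M = 0, N = -9*sin(u)^3/Abs(sin(u)).
Assemble K = (LN − M²)/(EG − F²) = 1/81. At (u, v) = (pi/6, -pi/3): K = 1/81.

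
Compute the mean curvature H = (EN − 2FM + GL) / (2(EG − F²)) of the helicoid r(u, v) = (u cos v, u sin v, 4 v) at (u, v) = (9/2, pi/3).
H = 0

With E = 1, F = 0, G = u^2 + 16, L = 0, M = -4/sqrt(u^2 + 16), N = 0, assemble
  H = (EN − 2FM + GL) / (2(EG − F²)) = 0.
At (u, v) = (9/2, pi/3): H = 0.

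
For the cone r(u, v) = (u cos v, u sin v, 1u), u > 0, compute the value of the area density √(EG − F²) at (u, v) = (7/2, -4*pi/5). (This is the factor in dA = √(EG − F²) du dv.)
√(EG − F²)|_{(7/2, -4*pi/5)} = 7*sqrt(2)/2

E = 2, F = 0, G = u^2, so EG − F² = 2*u^2. Taking the positive square root: √(EG − F²) = sqrt(2)*Abs(u). At (u, v) = (7/2, -4*pi/5): 7*sqrt(2)/2.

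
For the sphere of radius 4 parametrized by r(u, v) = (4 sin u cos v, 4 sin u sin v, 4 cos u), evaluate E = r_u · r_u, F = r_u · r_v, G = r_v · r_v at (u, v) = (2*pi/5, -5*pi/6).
E = 16;  F = 0;  G = 2*sqrt(5) + 10

Partials: r_u = (4*cos(u)*cos(v), 4*sin(v)*cos(u), -4*sin(u)), r_v = (-4*sin(u)*sin(v), 4*sin(u)*cos(v), 0). As functions of (u, v):
  E = r_u · r_u = 16,
  F = r_u · r_v = 0,
  G = r_v · r_v = 16*sin(u)^2.
Evaluating at (u, v) = (2*pi/5, -5*pi/6): E = 16, F = 0, G = 2*sqrt(5) + 10.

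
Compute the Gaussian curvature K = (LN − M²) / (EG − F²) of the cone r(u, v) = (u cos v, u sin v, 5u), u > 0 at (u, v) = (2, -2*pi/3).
K = 0

Coefficients of the first fundamental form: E = 26, F = 0, G = u^2.
Coefficients of the second fundamental form: L = 0, M = 0, N = 5*sqrt(26)*u^2/(26*Abs(u)).
Assemble K = (LN − M²)/(EG − F²) = 0. At (u, v) = (2, -2*pi/3): K = 0.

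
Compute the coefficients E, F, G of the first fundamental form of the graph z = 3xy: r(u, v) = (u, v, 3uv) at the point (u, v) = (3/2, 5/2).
E = 229/4;  F = 135/4;  G = 85/4

Partials: r_u = (1, 0, 3*v), r_v = (0, 1, 3*u). As functions of (u, v):
  E = r_u · r_u = 9*v^2 + 1,
  F = r_u · r_v = 9*u*v,
  G = r_v · r_v = 9*u^2 + 1.
Evaluating at (u, v) = (3/2, 5/2): E = 229/4, F = 135/4, G = 85/4.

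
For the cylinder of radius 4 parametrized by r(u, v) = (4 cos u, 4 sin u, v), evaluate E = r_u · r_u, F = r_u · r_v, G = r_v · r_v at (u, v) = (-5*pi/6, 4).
E = 16;  F = 0;  G = 1

Partials: r_u = (-4*sin(u), 4*cos(u), 0), r_v = (0, 0, 1). As functions of (u, v):
  E = r_u · r_u = 16,
  F = r_u · r_v = 0,
  G = r_v · r_v = 1.
Evaluating at (u, v) = (-5*pi/6, 4): E = 16, F = 0, G = 1.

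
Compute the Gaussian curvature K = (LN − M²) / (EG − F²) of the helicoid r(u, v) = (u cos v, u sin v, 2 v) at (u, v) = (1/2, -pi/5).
K = -64/289

Coefficients of the first fundamental form: E = 1, F = 0, G = u^2 + 4.
Coefficients of the second fundamental form: L = 0, M = -2/sqrt(u^2 + 4), N = 0.
Assemble K = (LN − M²)/(EG − F²) = -4/(u^2 + 4)^2. At (u, v) = (1/2, -pi/5): K = -64/289.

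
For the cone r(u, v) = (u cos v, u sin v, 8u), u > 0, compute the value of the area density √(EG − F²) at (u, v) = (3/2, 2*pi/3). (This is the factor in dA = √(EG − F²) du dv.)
√(EG − F²)|_{(3/2, 2*pi/3)} = 3*sqrt(65)/2

E = 65, F = 0, G = u^2, so EG − F² = 65*u^2. Taking the positive square root: √(EG − F²) = sqrt(65)*Abs(u). At (u, v) = (3/2, 2*pi/3): 3*sqrt(65)/2.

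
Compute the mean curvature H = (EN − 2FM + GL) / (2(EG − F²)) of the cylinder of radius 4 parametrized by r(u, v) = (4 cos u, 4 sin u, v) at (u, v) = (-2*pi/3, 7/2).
H = -1/8

With E = 16, F = 0, G = 1, L = -4, M = 0, N = 0, assemble
  H = (EN − 2FM + GL) / (2(EG − F²)) = -1/8.
At (u, v) = (-2*pi/3, 7/2): H = -1/8.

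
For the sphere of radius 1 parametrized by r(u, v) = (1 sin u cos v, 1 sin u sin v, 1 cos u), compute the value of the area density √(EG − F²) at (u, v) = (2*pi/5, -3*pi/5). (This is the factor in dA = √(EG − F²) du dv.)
√(EG − F²)|_{(2*pi/5, -3*pi/5)} = sqrt(2*sqrt(5) + 10)/4

E = 1, F = 0, G = sin(u)^2, so EG − F² = sin(u)^2. Taking the positive square root: √(EG − F²) = Abs(sin(u)). At (u, v) = (2*pi/5, -3*pi/5): sqrt(2*sqrt(5) + 10)/4.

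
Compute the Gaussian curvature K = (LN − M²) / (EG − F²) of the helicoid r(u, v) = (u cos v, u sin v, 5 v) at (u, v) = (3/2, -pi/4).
K = -400/11881

Coefficients of the first fundamental form: E = 1, F = 0, G = u^2 + 25.
Coefficients of the second fundamental form: L = 0, M = -5/sqrt(u^2 + 25), N = 0.
Assemble K = (LN − M²)/(EG − F²) = -25/(u^2 + 25)^2. At (u, v) = (3/2, -pi/4): K = -400/11881.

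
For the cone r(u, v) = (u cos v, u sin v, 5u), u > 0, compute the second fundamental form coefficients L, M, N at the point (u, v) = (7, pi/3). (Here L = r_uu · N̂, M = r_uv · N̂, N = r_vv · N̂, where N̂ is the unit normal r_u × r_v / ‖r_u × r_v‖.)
L = 0;  M = 0;  N = 35*sqrt(26)/26

Compute the unit normal N̂(u, v) = (-5*sqrt(26)*u*cos(v)/(26*Abs(u)), -5*sqrt(26)*u*sin(v)/(26*Abs(u)), sqrt(26)*u/(26*Abs(u))), and the second partials r_uu, r_uv, r_vv. Take dot products:
  L(u, v) = r_uu · N̂ = 0,
  M(u, v) = r_uv · N̂ = 0,
  N(u, v) = r_vv · N̂ = 5*sqrt(26)*u^2/(26*Abs(u)).
Evaluating at (u, v) = (7, pi/3):
  L = 0, M = 0, N = 35*sqrt(26)/26.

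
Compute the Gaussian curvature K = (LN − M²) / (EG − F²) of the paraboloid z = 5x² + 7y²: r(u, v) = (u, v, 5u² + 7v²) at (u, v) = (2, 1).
K = 140/356409

Coefficients of the first fundamental form: E = 100*u^2 + 1, F = 140*u*v, G = 196*v^2 + 1.
Coefficients of the second fundamental form: L = 10/sqrt(100*u^2 + 196*v^2 + 1), M = 0, N = 14/sqrt(100*u^2 + 196*v^2 + 1).
Assemble K = (LN − M²)/(EG − F²) = 140/(10000*u^4 + 39200*u^2*v^2 + 200*u^2 + 38416*v^4 + 392*v^2 + 1). At (u, v) = (2, 1): K = 140/356409.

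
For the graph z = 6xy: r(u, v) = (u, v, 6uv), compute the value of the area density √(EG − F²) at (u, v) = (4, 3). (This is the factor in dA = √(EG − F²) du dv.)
√(EG − F²)|_{(4, 3)} = sqrt(901)

E = 36*v^2 + 1, F = 36*u*v, G = 36*u^2 + 1, so EG − F² = 36*u^2 + 36*v^2 + 1. Taking the positive square root: √(EG − F²) = sqrt(36*u^2 + 36*v^2 + 1). At (u, v) = (4, 3): sqrt(901).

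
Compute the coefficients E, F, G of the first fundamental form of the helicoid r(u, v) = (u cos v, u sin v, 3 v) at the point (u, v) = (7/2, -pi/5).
E = 1;  F = 0;  G = 85/4

Partials: r_u = (cos(v), sin(v), 0), r_v = (-u*sin(v), u*cos(v), 3). As functions of (u, v):
  E = r_u · r_u = 1,
  F = r_u · r_v = 0,
  G = r_v · r_v = u^2 + 9.
Evaluating at (u, v) = (7/2, -pi/5): E = 1, F = 0, G = 85/4.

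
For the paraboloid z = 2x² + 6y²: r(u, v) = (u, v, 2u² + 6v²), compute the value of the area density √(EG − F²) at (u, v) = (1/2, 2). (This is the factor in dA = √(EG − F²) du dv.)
√(EG − F²)|_{(1/2, 2)} = sqrt(581)

E = 16*u^2 + 1, F = 48*u*v, G = 144*v^2 + 1, so EG − F² = 16*u^2 + 144*v^2 + 1. Taking the positive square root: √(EG − F²) = sqrt(16*u^2 + 144*v^2 + 1). At (u, v) = (1/2, 2): sqrt(581).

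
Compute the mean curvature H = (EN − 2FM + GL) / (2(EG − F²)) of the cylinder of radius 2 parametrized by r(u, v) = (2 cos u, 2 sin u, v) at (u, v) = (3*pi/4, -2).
H = -1/4

With E = 4, F = 0, G = 1, L = -2, M = 0, N = 0, assemble
  H = (EN − 2FM + GL) / (2(EG − F²)) = -1/4.
At (u, v) = (3*pi/4, -2): H = -1/4.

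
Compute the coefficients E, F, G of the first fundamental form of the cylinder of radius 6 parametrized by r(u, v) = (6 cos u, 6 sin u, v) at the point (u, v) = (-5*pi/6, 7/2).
E = 36;  F = 0;  G = 1

Partials: r_u = (-6*sin(u), 6*cos(u), 0), r_v = (0, 0, 1). As functions of (u, v):
  E = r_u · r_u = 36,
  F = r_u · r_v = 0,
  G = r_v · r_v = 1.
Evaluating at (u, v) = (-5*pi/6, 7/2): E = 36, F = 0, G = 1.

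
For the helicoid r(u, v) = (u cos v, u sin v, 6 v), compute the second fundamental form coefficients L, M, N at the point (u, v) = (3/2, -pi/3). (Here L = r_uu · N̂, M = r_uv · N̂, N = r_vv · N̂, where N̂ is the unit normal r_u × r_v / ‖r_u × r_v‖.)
L = 0;  M = -4*sqrt(17)/17;  N = 0

Compute the unit normal N̂(u, v) = (6*sin(v)/sqrt(u^2 + 36), -6*cos(v)/sqrt(u^2 + 36), u/sqrt(u^2 + 36)), and the second partials r_uu, r_uv, r_vv. Take dot products:
  L(u, v) = r_uu · N̂ = 0,
  M(u, v) = r_uv · N̂ = -6/sqrt(u^2 + 36),
  N(u, v) = r_vv · N̂ = 0.
Evaluating at (u, v) = (3/2, -pi/3):
  L = 0, M = -4*sqrt(17)/17, N = 0.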